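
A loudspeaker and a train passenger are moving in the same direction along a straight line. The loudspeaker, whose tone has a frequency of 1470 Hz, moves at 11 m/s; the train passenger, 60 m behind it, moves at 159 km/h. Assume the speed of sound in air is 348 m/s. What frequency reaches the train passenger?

159 km/h = 44.17 m/s.
The train passenger is behind, so the loudspeaker is moving away from it while the train passenger is moving toward the loudspeaker.
With source receding and observer approaching, f' = f · (v + v_o)/(v + v_s).
f' = 1470 × (348 + 44.17)/(348 + 11) = 1470 × 392.17/359 ≈ 1606 Hz.

1606 Hz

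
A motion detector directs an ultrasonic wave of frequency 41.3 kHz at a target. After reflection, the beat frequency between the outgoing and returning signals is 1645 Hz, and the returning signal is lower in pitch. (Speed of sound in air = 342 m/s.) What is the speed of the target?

6.9 m/s

Double Doppler shift off a moving reflector: f₂ = f₀ · (v + u)/(v − u) (u > 0 toward emitter).
Returning signal is lower, so f₂ = f₀ − Δf = 41300 − 1645 = 39655 Hz.
Rearranging, u = v · (f₂ − f₀)/(f₂ + f₀) = 342 × -1645/80955 ≈ -6.9 m/s.
So the target is moving at 6.9 m/s away from the emitter.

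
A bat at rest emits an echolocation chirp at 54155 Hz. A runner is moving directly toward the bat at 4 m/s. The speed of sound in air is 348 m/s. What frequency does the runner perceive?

54777 Hz

Only the observer moves, toward the source, so f' = f · (v + v_o)/v.
f' = 54155 × (348 + 4)/348 = 54155 × 352/348 ≈ 54777 Hz.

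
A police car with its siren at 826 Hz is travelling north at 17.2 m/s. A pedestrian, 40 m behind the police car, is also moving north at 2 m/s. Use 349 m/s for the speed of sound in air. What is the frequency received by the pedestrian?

The pedestrian is behind, so the police car is moving away from it while the pedestrian is moving toward the police car.
With source receding and observer approaching, f' = f · (v + v_o)/(v + v_s).
f' = 826 × (349 + 2)/(349 + 17.2) = 826 × 351/366.2 ≈ 792 Hz.

792 Hz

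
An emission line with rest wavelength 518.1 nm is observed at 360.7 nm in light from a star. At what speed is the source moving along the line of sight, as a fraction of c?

λ'/λ₀ = 0.6962 < 1 (blueshift), so the source is approaching.
λ'/λ₀ = √((1 − β)/(1 + β)) for an approaching source ⇒ β = (1 − r²)/(1 + r²) with r = λ'/λ₀.
β = (1 − 0.4847)/(1 + 0.4847) ≈ 0.347.

0.347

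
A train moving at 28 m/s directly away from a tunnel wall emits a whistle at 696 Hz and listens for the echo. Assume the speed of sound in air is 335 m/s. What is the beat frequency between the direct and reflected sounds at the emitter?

107 Hz

The tunnel wall receives the sound from a moving source: f₁ = f₀ · v/(v + v_e) = 696 × 335/363 ≈ 642.3 Hz.
On the return leg the train is a moving observer: f₂ = f₁ · (v − v_e)/v = 642.3 × 307/335 ≈ 588.6 Hz.
Equivalently f₂ = f₀ · (v − v_e)/(v + v_e).
Beat against the emitted tone: |f₂ − f₀| = 2v_e·f₀/(v + v_e) = 2 × 28 × 696/363 ≈ 107 Hz.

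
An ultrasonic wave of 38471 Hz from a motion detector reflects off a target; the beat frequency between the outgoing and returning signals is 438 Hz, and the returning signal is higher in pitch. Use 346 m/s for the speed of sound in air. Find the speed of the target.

Double Doppler shift off a moving reflector: f₂ = f₀ · (v + u)/(v − u) (u > 0 toward emitter).
Returning signal is higher, so f₂ = f₀ + Δf = 38471 + 438 = 38909 Hz.
Rearranging, u = v · (f₂ − f₀)/(f₂ + f₀) = 346 × 438/77380 ≈ 1.96 m/s.
So the target is moving at 1.96 m/s toward the emitter.

1.96 m/s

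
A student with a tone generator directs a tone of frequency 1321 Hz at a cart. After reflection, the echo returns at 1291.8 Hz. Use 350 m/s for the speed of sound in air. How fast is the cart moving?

Double Doppler shift off a moving reflector: f₂ = f₀ · (v + u)/(v − u) (u > 0 toward emitter).
Rearranging, u = v · (f₂ − f₀)/(f₂ + f₀) = 350 × -29.2/2612.8 ≈ -3.9 m/s.
So the cart is moving at 3.9 m/s away from the emitter.

3.9 m/s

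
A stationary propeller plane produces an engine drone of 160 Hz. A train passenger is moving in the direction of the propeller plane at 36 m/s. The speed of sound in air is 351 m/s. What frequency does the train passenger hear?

Moving observer, stationary source: f' = f · (v + v_o)/v.
f' = 160 × (351 + 36)/351 = 160 × 387/351 ≈ 176 Hz.

176 Hz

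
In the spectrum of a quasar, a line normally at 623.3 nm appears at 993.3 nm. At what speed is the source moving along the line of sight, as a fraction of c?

λ'/λ₀ = 1.5936 > 1 (redshift), so the source is receding.
λ'/λ₀ = √((1 + β)/(1 − β)) for a receding source ⇒ β = (r² − 1)/(r² + 1) with r = λ'/λ₀.
β = (2.5396 − 1)/(2.5396 + 1) ≈ 0.435.

0.435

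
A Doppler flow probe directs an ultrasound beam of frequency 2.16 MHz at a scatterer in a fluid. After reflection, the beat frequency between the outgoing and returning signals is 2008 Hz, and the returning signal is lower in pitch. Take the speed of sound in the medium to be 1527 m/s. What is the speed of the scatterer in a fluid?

0.71 m/s

Double Doppler shift off a moving reflector: f₂ = f₀ · (v + u)/(v − u) (u > 0 toward emitter).
Returning signal is lower, so f₂ = f₀ − Δf = 2160000 − 2008 = 2157992 Hz.
Rearranging, u = v · (f₂ − f₀)/(f₂ + f₀) = 1527 × -2008/4317992 ≈ -0.71 m/s.
So the scatterer in a fluid is moving at 0.71 m/s away from the emitter.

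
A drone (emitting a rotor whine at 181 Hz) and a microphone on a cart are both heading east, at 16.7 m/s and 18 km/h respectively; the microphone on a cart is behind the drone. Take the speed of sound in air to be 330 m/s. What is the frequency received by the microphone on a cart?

18 km/h = 5 m/s.
The microphone on a cart is behind, so the drone is moving away from it while the microphone on a cart is moving toward the drone.
General Doppler shift: f' = f · (v + v_o)/(v + v_s).
f' = 181 × (330 + 5)/(330 + 16.7) = 181 × 335/346.7 ≈ 175 Hz.

175 Hz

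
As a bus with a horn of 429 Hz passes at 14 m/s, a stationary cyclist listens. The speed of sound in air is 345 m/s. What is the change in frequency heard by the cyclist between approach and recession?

34.9 Hz

Approaching: f₁ = f · v/(v − v_s) = 429 × 345/331 ≈ 447.1 Hz.
Receding: f₂ = f · v/(v + v_s) = 429 × 345/359 ≈ 412.3 Hz.
Drop: f₁ − f₂ = 2f·v·v_s/(v² − v_s²) = 2 × 429 × 345 × 14/(345² − 14²) ≈ 34.9 Hz.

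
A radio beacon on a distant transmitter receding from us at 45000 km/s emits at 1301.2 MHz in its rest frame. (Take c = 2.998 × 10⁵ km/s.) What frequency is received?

1118.6 MHz

β = v/c = 45000/299800 = 0.1501.
Relativistic Doppler for frequency: f' = f₀ · √((1 − β)/(1 + β)).
f' = 1301.2 × √(0.8499/1.1501) = 1301.2 × 0.85964 ≈ 1118.6 MHz.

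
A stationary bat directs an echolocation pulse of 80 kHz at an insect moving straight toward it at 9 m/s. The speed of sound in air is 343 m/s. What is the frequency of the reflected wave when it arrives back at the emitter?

84.3 kHz

The insect first receives the wave as a moving observer: f₁ = f₀ · (v + u)/v = 80 × (343 + 9)/343 ≈ 82.1 kHz.
On reflection it acts as a source moving toward the stationary detector: f₂ = f₁ · v/(v − u) = 82.1 × 343/334 ≈ 84.3 kHz.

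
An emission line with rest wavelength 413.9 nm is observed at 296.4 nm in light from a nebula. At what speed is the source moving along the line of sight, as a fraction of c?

0.322c

λ'/λ₀ = 0.7161 < 1 (blueshift), so the source is approaching.
λ'/λ₀ = √((1 − β)/(1 + β)) for an approaching source ⇒ β = (1 − r²)/(1 + r²) with r = λ'/λ₀.
β = (1 − 0.5128)/(1 + 0.5128) ≈ 0.322.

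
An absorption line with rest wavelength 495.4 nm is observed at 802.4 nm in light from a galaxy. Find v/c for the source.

0.448c

λ'/λ₀ = 1.6197 > 1 (redshift), so the source is receding.
λ'/λ₀ = √((1 + β)/(1 − β)) for a receding source ⇒ β = (r² − 1)/(r² + 1) with r = λ'/λ₀.
β = (2.6234 − 1)/(2.6234 + 1) ≈ 0.448.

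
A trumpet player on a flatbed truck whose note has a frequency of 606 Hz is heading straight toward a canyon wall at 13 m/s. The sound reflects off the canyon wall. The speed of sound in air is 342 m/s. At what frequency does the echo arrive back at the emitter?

654 Hz

The canyon wall receives the sound from a moving source: f₁ = f₀ · v/(v − v_e) = 606 × 342/329 ≈ 630 Hz.
On the return leg the trumpet player on a flatbed truck is a moving observer: f₂ = f₁ · (v + v_e)/v = 630 × 355/342 ≈ 654 Hz.
Equivalently f₂ = f₀ · (v + v_e)/(v − v_e).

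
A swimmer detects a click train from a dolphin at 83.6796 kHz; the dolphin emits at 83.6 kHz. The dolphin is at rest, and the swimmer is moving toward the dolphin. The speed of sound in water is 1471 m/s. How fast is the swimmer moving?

f' = f · (v + v_o)/v ⇒ v_o = v · |f'/f − 1|.
v_o = 1471 × |83.6796/83.6 − 1| = 1471 × 0.0009522 ≈ 1.40 m/s.

1.40 m/s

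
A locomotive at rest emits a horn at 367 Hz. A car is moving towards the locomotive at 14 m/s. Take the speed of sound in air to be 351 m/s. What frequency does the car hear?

382 Hz

Moving observer, stationary source: f' = f · (v + v_o)/v.
f' = 367 × (351 + 14)/351 = 367 × 365/351 ≈ 382 Hz.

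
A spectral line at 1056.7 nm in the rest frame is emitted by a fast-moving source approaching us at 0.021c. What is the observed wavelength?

1034.7 nm

Relativistic Doppler for wavelength: λ' = λ₀ · √((1 − β)/(1 + β)).
λ' = 1056.7 × √(0.9790/1.0210) = 1056.7 × 0.97922 ≈ 1034.7 nm.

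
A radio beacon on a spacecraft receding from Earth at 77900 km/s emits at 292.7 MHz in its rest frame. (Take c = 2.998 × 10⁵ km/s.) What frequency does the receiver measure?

224.4 MHz

β = v/c = 77900/299800 = 0.2598.
Relativistic Doppler for frequency: f' = f₀ · √((1 − β)/(1 + β)).
f' = 292.7 × √(0.7402/1.2598) = 292.7 × 0.76649 ≈ 224.4 MHz.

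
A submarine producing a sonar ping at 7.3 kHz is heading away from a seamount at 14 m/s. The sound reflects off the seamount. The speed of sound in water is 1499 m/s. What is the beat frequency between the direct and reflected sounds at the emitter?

135 Hz

The seamount receives the sound from a moving source: f₁ = f₀ · v/(v + v_e) = 7.3 × 1499/1513 ≈ 7.2325 kHz.
On the return leg the submarine is a moving observer: f₂ = f₁ · (v − v_e)/v = 7.2325 × 1485/1499 ≈ 7.1649 kHz.
Equivalently f₂ = f₀ · (v − v_e)/(v + v_e).
Beat against the emitted tone (with f₀ = 7300 Hz): |f₂ − f₀| = 2v_e·f₀/(v + v_e) = 2 × 14 × 7300/1513 ≈ 135 Hz.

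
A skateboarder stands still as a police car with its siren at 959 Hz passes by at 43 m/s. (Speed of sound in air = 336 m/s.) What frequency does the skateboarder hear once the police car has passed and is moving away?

Receding: f₂ = f · v/(v + v_s) = 959 × 336/379 ≈ 850 Hz.

850 Hz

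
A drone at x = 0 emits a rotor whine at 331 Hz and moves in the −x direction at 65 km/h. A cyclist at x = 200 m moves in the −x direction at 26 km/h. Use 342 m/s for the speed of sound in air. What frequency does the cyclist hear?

321 Hz

65 km/h = 18.06 m/s; 26 km/h = 7.222 m/s.
The observer lies on the +x side, so the source is heading away from the observer and the observer is heading toward the source.
General Doppler shift: f' = f · (v + v_o)/(v + v_s).
f' = 331 × (342 + 7.222)/(342 + 18.06) = 331 × 349.22/360.06 ≈ 321 Hz.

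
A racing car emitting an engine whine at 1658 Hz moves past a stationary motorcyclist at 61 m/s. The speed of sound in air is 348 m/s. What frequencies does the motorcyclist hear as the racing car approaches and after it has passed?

2010 Hz approaching; 1411 Hz receding

Approaching: f₁ = f · v/(v − v_s) = 1658 × 348/287 ≈ 2010 Hz.
Receding: f₂ = f · v/(v + v_s) = 1658 × 348/409 ≈ 1411 Hz.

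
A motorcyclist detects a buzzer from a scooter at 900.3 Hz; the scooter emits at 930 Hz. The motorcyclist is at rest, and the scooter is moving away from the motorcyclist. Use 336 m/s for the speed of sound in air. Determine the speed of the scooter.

f' = f · v/(v + v_s) ⇒ v_s = v · |1 − f/f'|.
v_s = 336 × |1 − 930/900.3| = 336 × 0.03299 ≈ 11.1 m/s.

11.1 m/s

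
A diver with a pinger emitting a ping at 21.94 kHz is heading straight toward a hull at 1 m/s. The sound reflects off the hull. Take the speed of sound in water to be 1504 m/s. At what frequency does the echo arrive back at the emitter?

The hull receives the sound from a moving source: f₁ = f₀ · v/(v − v_e) = 21.94 × 1504/1503 ≈ 22.0 kHz.
On the return leg the diver with a pinger is a moving observer: f₂ = f₁ · (v + v_e)/v = 22.0 × 1505/1504 ≈ 22.0 kHz.

22.0 kHz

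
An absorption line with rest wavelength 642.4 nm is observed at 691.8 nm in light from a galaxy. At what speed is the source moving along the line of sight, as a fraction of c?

λ'/λ₀ = 1.0769 > 1 (redshift), so the source is receding.
λ'/λ₀ = √((1 + β)/(1 − β)) for a receding source ⇒ β = (r² − 1)/(r² + 1) with r = λ'/λ₀.
β = (1.1597 − 1)/(1.1597 + 1) ≈ 0.074.

0.074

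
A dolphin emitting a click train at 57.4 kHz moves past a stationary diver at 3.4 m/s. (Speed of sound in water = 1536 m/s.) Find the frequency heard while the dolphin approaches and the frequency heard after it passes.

57.5 kHz approaching; 57.3 kHz receding

Approaching: f₁ = f · v/(v − v_s) = 57.4 × 1536/1532.6 ≈ 57.5 kHz.
Receding: f₂ = f · v/(v + v_s) = 57.4 × 1536/1539.4 ≈ 57.3 kHz.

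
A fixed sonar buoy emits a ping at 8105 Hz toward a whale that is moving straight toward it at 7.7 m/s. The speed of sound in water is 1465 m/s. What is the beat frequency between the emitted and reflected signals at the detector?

86 Hz

At the whale (a moving observer), f₁ = f₀ · (v + u)/v = 8105 × 1472.7/1465 ≈ 8147.6 Hz.
The reflection then acts as a moving source: f₂ = f₁ · v/(v − u) ≈ 8190.6 Hz.
Equivalently f₂ = f₀ · (v + u)/(v − u).
Beat frequency: |f₂ − f₀| = 2u·f₀/(v − u) = 2 × 7.7 × 8105/1457.3 ≈ 86 Hz.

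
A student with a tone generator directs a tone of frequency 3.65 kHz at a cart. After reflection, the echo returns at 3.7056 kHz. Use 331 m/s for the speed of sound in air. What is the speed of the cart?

2.50 m/s

Double Doppler shift off a moving reflector: f₂ = f₀ · (v + u)/(v − u) (u > 0 toward emitter).
Rearranging, u = v · (f₂ − f₀)/(f₂ + f₀) = 331 × 0.0556/7.3556 ≈ 2.50 m/s.
So the cart is moving at 2.50 m/s toward the emitter.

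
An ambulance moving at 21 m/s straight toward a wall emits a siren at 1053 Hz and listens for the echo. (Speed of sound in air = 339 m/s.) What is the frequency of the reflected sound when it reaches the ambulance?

1192 Hz

The wall receives the sound from a moving source: f₁ = f₀ · v/(v − v_e) = 1053 × 339/318 ≈ 1123 Hz.
On the return leg the ambulance is a moving observer: f₂ = f₁ · (v + v_e)/v = 1123 × 360/339 ≈ 1192 Hz.
Equivalently f₂ = f₀ · (v + v_e)/(v − v_e).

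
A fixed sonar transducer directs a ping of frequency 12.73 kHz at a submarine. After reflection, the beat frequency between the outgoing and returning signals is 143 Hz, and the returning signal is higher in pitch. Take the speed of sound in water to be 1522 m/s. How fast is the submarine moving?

Double Doppler shift off a moving reflector: f₂ = f₀ · (v + u)/(v − u) (u > 0 toward emitter).
Returning signal is higher, so f₂ = f₀ + Δf = 12730 + 143 = 12873 Hz.
Rearranging, u = v · (f₂ − f₀)/(f₂ + f₀) = 1522 × 143/25603 ≈ 8.5 m/s.
So the submarine is moving at 8.5 m/s toward the emitter.

8.5 m/s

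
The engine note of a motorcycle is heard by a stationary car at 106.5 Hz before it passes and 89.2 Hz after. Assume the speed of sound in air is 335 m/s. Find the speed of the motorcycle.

30 m/s

f₁/f₂ = (v + v_s)/(v − v_s), so v_s = v · (f₁ − f₂)/(f₁ + f₂).
v_s = 335 × (106.5 − 89.2)/(106.5 + 89.2) = 335 × 17.3/195.7 ≈ 30 m/s.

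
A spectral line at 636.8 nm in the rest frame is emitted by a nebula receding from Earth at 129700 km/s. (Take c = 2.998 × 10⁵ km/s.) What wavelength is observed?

β = v/c = 129700/299800 = 0.4326.
Relativistic Doppler for wavelength: λ' = λ₀ · √((1 + β)/(1 − β)).
λ' = 636.8 × √(1.4326/0.5674) = 636.8 × 1.58902 ≈ 1011.9 nm.

1011.9 nm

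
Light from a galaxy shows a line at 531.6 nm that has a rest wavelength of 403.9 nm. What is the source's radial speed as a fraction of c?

λ'/λ₀ = 1.3162 > 1 (redshift), so the source is receding.
λ'/λ₀ = √((1 + β)/(1 − β)) for a receding source ⇒ β = (r² − 1)/(r² + 1) with r = λ'/λ₀.
β = (1.7323 − 1)/(1.7323 + 1) ≈ 0.268.

0.268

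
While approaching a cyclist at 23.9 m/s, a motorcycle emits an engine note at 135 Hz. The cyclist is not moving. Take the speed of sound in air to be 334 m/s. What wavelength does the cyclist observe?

With the source moving toward a stationary observer, f' = f · v/(v − v_s).
f' = 135 × 334/(334 − 23.9) ≈ 145 Hz.
λ' = v/f' = 334/145.405 ≈ 2.30 m.

2.30 m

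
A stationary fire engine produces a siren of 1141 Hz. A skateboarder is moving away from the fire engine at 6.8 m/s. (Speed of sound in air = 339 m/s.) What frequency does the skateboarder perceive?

1118 Hz

Only the observer moves, away from the source, so f' = f · (v − v_o)/v.
f' = 1141 × (339 − 6.8)/339 = 1141 × 332.2/339 ≈ 1118 Hz.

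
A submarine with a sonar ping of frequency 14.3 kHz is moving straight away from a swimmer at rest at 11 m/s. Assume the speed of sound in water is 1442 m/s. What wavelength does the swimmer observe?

10.2 cm

Only the source moves, away from the listener, so f' = f · v/(v + v_s).
f' = 14.3 × 1442/(1442 + 11) ≈ 14.19 kHz.
λ' = v/f' = 1442/14191.7 ≈ 10.2 cm.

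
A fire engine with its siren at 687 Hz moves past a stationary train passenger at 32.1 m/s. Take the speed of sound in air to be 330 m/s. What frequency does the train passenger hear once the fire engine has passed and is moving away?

626 Hz

Receding: f₂ = f · v/(v + v_s) = 687 × 330/362.1 ≈ 626 Hz.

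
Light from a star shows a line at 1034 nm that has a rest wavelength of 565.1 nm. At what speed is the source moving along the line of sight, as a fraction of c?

λ'/λ₀ = 1.8298 > 1 (redshift), so the source is receding.
λ'/λ₀ = √((1 + β)/(1 − β)) for a receding source ⇒ β = (r² − 1)/(r² + 1) with r = λ'/λ₀.
β = (3.3480 − 1)/(3.3480 + 1) ≈ 0.540.

0.540c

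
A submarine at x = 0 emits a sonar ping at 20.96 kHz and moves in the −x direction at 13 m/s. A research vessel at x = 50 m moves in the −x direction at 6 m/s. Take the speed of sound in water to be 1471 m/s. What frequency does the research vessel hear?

20.9 kHz

The observer lies on the +x side, so the source is heading away from the observer and the observer is heading toward the source.
General Doppler shift: f' = f · (v + v_o)/(v + v_s).
f' = 20.96 × (1471 + 6)/(1471 + 13) = 20.96 × 1477/1484 ≈ 20.9 kHz.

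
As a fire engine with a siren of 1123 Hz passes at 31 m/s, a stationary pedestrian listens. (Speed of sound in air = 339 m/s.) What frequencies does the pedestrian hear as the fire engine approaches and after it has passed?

1236 Hz approaching; 1029 Hz receding

Approaching: f₁ = f · v/(v − v_s) = 1123 × 339/308 ≈ 1236 Hz.
Receding: f₂ = f · v/(v + v_s) = 1123 × 339/370 ≈ 1029 Hz.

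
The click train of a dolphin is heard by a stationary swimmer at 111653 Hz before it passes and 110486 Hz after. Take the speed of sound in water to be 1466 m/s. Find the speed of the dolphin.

7.7 m/s

f₁/f₂ = (v + v_s)/(v − v_s), so v_s = v · (f₁ − f₂)/(f₁ + f₂).
v_s = 1466 × (111653 − 110486)/(111653 + 110486) = 1466 × 1167/222139 ≈ 7.7 m/s.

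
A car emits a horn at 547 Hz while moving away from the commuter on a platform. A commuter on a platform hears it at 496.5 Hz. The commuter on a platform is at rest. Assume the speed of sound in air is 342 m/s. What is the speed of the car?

f' = f · v/(v + v_s) ⇒ v_s = v · |1 − f/f'|.
v_s = 342 × |1 − 547/496.5| = 342 × 0.1017 ≈ 35 m/s.

35 m/s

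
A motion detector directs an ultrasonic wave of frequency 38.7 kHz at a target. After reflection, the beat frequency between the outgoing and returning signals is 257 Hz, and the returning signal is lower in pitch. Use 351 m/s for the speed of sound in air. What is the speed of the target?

Double Doppler shift off a moving reflector: f₂ = f₀ · (v + u)/(v − u) (u > 0 toward emitter).
Returning signal is lower, so f₂ = f₀ − Δf = 38700 − 257 = 38443 Hz.
Rearranging, u = v · (f₂ − f₀)/(f₂ + f₀) = 351 × -257/77143 ≈ -1.17 m/s.
So the target is moving at 1.17 m/s away from the emitter.

1.17 m/s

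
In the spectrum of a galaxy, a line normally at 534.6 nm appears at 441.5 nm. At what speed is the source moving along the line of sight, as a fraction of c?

λ'/λ₀ = 0.8259 < 1 (blueshift), so the source is approaching.
λ'/λ₀ = √((1 − β)/(1 + β)) for an approaching source ⇒ β = (1 − r²)/(1 + r²) with r = λ'/λ₀.
β = (1 − 0.6820)/(1 + 0.6820) ≈ 0.189.

0.189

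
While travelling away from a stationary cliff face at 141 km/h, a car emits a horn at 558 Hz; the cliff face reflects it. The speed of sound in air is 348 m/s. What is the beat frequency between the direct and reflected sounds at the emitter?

141 km/h = 39.17 m/s.
The cliff face receives the sound from a moving source: f₁ = f₀ · v/(v + v_e) = 558 × 348/387.17 ≈ 501.6 Hz.
On the return leg the car is a moving observer: f₂ = f₁ · (v − v_e)/v = 501.6 × 308.83/348 ≈ 445.1 Hz.
Equivalently f₂ = f₀ · (v − v_e)/(v + v_e).
Beat against the emitted tone: |f₂ − f₀| = 2v_e·f₀/(v + v_e) = 2 × 39.17 × 558/387.17 ≈ 113 Hz.

113 Hz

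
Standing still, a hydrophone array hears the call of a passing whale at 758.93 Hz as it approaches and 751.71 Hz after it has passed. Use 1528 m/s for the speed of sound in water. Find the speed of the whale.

f₁/f₂ = (v + v_s)/(v − v_s), so v_s = v · (f₁ − f₂)/(f₁ + f₂).
v_s = 1528 × (758.93 − 751.71)/(758.93 + 751.71) = 1528 × 7.22/1510.64 ≈ 7.3 m/s.

7.3 m/s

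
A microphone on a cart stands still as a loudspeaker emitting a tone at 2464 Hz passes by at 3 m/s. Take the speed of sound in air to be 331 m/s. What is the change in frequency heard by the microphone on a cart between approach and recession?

Approaching: f₁ = f · v/(v − v_s) = 2464 × 331/328 ≈ 2486.5 Hz.
Receding: f₂ = f · v/(v + v_s) = 2464 × 331/334 ≈ 2441.9 Hz.
Drop: f₁ − f₂ = 2f·v·v_s/(v² − v_s²) = 2 × 2464 × 331 × 3/(331² − 3²) ≈ 44.7 Hz.

44.7 Hz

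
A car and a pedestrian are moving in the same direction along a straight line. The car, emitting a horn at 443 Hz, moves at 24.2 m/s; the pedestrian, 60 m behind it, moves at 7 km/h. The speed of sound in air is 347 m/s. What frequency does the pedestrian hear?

416 Hz

7 km/h = 1.944 m/s.
The pedestrian is behind, so the car is moving away from it while the pedestrian is moving toward the car.
General Doppler shift: f' = f · (v + v_o)/(v + v_s).
f' = 443 × (347 + 1.944)/(347 + 24.2) = 443 × 348.94/371.2 ≈ 416 Hz.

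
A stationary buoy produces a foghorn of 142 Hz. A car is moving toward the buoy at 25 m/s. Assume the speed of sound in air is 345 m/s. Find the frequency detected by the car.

Moving observer, stationary source: f' = f · (v + v_o)/v.
f' = 142 × (345 + 25)/345 = 142 × 370/345 ≈ 152 Hz.

152 Hz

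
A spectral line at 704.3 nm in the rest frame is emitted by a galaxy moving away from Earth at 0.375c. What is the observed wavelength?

1044.6 nm

Relativistic Doppler for wavelength: λ' = λ₀ · √((1 + β)/(1 − β)).
λ' = 704.3 × √(1.3750/0.6250) = 704.3 × 1.48324 ≈ 1044.6 nm.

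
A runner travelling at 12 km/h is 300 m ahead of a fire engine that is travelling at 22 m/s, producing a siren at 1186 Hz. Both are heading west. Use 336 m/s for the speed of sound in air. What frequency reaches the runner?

1257 Hz

12 km/h = 3.333 m/s.
The runner is ahead, so the fire engine is moving toward it while the runner is moving away from the fire engine.
With source approaching and observer receding, f' = f · (v − v_o)/(v − v_s).
f' = 1186 × (336 − 3.333)/(336 − 22) = 1186 × 332.67/314 ≈ 1257 Hz.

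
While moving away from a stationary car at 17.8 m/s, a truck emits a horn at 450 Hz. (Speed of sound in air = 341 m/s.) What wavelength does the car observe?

79.7 cm

Moving source, stationary observer: f' = f · v/(v + v_s) since the source is receding.
f' = 450 × 341/(341 + 17.8) ≈ 428 Hz.
λ' = v/f' = 341/427.676 ≈ 79.7 cm.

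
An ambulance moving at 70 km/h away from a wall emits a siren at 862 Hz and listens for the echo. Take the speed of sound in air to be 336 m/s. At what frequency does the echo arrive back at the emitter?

70 km/h = 19.44 m/s.
The wall receives the sound from a moving source: f₁ = f₀ · v/(v + v_e) = 862 × 336/355.44 ≈ 815 Hz.
On the return leg the ambulance is a moving observer: f₂ = f₁ · (v − v_e)/v = 815 × 316.56/336 ≈ 768 Hz.
Equivalently f₂ = f₀ · (v − v_e)/(v + v_e).

768 Hz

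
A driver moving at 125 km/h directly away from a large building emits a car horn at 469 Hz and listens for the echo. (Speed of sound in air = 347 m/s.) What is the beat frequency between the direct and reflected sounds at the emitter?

125 km/h = 34.72 m/s.
The large building receives the sound from a moving source: f₁ = f₀ · v/(v + v_e) = 469 × 347/381.72 ≈ 426.3 Hz.
On the return leg the driver is a moving observer: f₂ = f₁ · (v − v_e)/v = 426.3 × 312.28/347 ≈ 383.7 Hz.
Beat against the emitted tone: |f₂ − f₀| = 2v_e·f₀/(v + v_e) = 2 × 34.72 × 469/381.72 ≈ 85 Hz.

85 Hz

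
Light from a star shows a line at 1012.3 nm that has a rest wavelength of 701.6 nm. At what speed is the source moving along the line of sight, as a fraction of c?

λ'/λ₀ = 1.4428 > 1 (redshift), so the source is receding.
λ'/λ₀ = √((1 + β)/(1 − β)) for a receding source ⇒ β = (r² − 1)/(r² + 1) with r = λ'/λ₀.
β = (2.0818 − 1)/(2.0818 + 1) ≈ 0.351.

0.351c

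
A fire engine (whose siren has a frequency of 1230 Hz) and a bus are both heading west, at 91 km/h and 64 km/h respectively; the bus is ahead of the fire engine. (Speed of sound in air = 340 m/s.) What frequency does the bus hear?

1259 Hz

91 km/h = 25.28 m/s; 64 km/h = 17.78 m/s.
The bus is ahead, so the fire engine is moving toward it while the bus is moving away from the fire engine.
With source approaching and observer receding, f' = f · (v − v_o)/(v − v_s).
f' = 1230 × (340 − 17.78)/(340 − 25.28) = 1230 × 322.22/314.72 ≈ 1259 Hz.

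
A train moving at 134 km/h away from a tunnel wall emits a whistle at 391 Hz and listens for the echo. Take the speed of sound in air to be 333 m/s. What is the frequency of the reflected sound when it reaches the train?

134 km/h = 37.22 m/s.
The tunnel wall receives the sound from a moving source: f₁ = f₀ · v/(v + v_e) = 391 × 333/370.22 ≈ 352 Hz.
On the return leg the train is a moving observer: f₂ = f₁ · (v − v_e)/v = 352 × 295.78/333 ≈ 312 Hz.
Equivalently f₂ = f₀ · (v − v_e)/(v + v_e).

312 Hz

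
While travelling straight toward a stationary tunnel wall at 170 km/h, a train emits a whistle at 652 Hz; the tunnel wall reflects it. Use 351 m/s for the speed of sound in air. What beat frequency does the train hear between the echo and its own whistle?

170 km/h = 47.22 m/s.
The tunnel wall receives the sound from a moving source: f₁ = f₀ · v/(v − v_e) = 652 × 351/303.78 ≈ 753 Hz.
On the return leg the train is a moving observer: f₂ = f₁ · (v + v_e)/v = 753 × 398.22/351 ≈ 855 Hz.
Beat against the emitted tone: |f₂ − f₀| = 2v_e·f₀/(v − v_e) = 2 × 47.22 × 652/303.78 ≈ 203 Hz.

203 Hz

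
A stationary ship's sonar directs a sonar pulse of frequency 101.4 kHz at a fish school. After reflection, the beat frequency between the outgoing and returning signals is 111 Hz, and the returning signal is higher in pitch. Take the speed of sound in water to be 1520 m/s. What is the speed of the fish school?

Double Doppler shift off a moving reflector: f₂ = f₀ · (v + u)/(v − u) (u > 0 toward emitter).
Returning signal is higher, so f₂ = f₀ + Δf = 101400 + 111 = 101511 Hz.
Rearranging, u = v · (f₂ − f₀)/(f₂ + f₀) = 1520 × 111/202911 ≈ 0.83 m/s.
So the fish school is moving at 0.83 m/s toward the emitter.

0.83 m/s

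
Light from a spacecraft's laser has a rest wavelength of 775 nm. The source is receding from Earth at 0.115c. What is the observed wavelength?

Relativistic Doppler for wavelength: λ' = λ₀ · √((1 + β)/(1 − β)).
λ' = 775 × √(1.1150/0.8850) = 775 × 1.12245 ≈ 869.9 nm.

869.9 nm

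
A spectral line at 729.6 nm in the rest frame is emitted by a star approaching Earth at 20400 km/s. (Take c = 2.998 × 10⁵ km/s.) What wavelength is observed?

681.5 nm

β = v/c = 20400/299800 = 0.0680.
Relativistic Doppler for wavelength: λ' = λ₀ · √((1 − β)/(1 + β)).
λ' = 729.6 × √(0.9320/1.0680) = 729.6 × 0.93412 ≈ 681.5 nm.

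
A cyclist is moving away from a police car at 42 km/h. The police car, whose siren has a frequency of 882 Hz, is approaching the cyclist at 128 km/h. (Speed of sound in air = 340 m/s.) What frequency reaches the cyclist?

128 km/h = 35.56 m/s; 42 km/h = 11.67 m/s.
Both move, so f' = f · (v − v_o)/(v − v_s).
f' = 882 × (340 − 11.67)/(340 − 35.56) = 882 × 328.33/304.44 ≈ 951 Hz.

951 Hz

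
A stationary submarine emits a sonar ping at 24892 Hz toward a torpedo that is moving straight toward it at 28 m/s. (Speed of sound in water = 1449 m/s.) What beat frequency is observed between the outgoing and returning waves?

The torpedo first receives the wave as a moving observer: f₁ = f₀ · (v + u)/v = 24892 × (1449 + 28)/1449 ≈ 25373 Hz.
The reflection then acts as a moving source: f₂ = f₁ · v/(v − u) ≈ 25873 Hz.
Beat frequency: |f₂ − f₀| = 2u·f₀/(v − u) = 2 × 28 × 24892/1421 ≈ 981 Hz.

981 Hz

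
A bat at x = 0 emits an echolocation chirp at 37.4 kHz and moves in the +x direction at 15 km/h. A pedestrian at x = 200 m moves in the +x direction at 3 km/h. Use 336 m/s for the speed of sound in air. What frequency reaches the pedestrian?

37.8 kHz

15 km/h = 4.167 m/s; 3 km/h = 0.8333 m/s.
The observer lies on the +x side, so the source is heading toward the observer and the observer is heading away from the source.
Both move, so f' = f · (v − v_o)/(v − v_s).
f' = 37.4 × (336 − 0.8333)/(336 − 4.167) = 37.4 × 335.17/331.83 ≈ 37.8 kHz.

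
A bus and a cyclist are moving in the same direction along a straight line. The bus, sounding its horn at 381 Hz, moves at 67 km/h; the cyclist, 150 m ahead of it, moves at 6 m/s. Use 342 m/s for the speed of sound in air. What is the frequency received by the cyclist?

396 Hz

67 km/h = 18.61 m/s.
The cyclist is ahead, so the bus is moving toward it while the cyclist is moving away from the bus.
Both move, so f' = f · (v − v_o)/(v − v_s).
f' = 381 × (342 − 6)/(342 − 18.61) = 381 × 336/323.39 ≈ 396 Hz.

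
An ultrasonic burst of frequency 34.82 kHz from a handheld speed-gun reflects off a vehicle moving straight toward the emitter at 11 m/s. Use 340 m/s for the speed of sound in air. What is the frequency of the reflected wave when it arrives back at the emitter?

37.1 kHz

The vehicle first receives the wave as a moving observer: f₁ = f₀ · (v + u)/v = 34.82 × (340 + 11)/340 ≈ 35.9 kHz.
The reflection then acts as a moving source: f₂ = f₁ · v/(v − u) ≈ 37.1 kHz.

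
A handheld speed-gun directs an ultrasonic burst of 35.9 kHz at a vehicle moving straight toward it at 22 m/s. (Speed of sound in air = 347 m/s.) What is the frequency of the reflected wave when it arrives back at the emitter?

40.8 kHz

The vehicle first receives the wave as a moving observer: f₁ = f₀ · (v + u)/v = 35.9 × (347 + 22)/347 ≈ 38.2 kHz.
The reflection then acts as a moving source: f₂ = f₁ · v/(v − u) ≈ 40.8 kHz.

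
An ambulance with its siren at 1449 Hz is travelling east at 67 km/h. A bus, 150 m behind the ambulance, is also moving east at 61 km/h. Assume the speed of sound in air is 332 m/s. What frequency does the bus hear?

1442 Hz

67 km/h = 18.61 m/s; 61 km/h = 16.94 m/s.
The bus is behind, so the ambulance is moving away from it while the bus is moving toward the ambulance.
General Doppler shift: f' = f · (v + v_o)/(v + v_s).
f' = 1449 × (332 + 16.94)/(332 + 18.61) = 1449 × 348.94/350.61 ≈ 1442 Hz.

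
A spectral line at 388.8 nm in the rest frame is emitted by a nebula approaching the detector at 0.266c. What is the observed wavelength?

296.0 nm

Relativistic Doppler for wavelength: λ' = λ₀ · √((1 − β)/(1 + β)).
λ' = 388.8 × √(0.7340/1.2660) = 388.8 × 0.76143 ≈ 296.0 nm.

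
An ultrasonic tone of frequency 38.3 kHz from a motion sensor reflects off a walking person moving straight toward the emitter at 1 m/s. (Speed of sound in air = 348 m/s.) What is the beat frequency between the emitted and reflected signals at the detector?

221 Hz

The walking person first receives the wave as a moving observer: f₁ = f₀ · (v + u)/v = 38.3 × (348 + 1)/348 ≈ 38.410 kHz.
On reflection it acts as a source moving toward the stationary detector: f₂ = f₁ · v/(v − u) = 38.410 × 348/347 ≈ 38.521 kHz.
Beat frequency (with f₀ = 38300 Hz): |f₂ − f₀| = 2u·f₀/(v − u) = 2 × 1 × 38300/347 ≈ 221 Hz.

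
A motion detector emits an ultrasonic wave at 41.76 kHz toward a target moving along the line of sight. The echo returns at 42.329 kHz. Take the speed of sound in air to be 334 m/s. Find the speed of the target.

2.26 m/s

Double Doppler shift off a moving reflector: f₂ = f₀ · (v + u)/(v − u) (u > 0 toward emitter).
Rearranging, u = v · (f₂ − f₀)/(f₂ + f₀) = 334 × 0.569/84.089 ≈ 2.26 m/s.
So the target is moving at 2.26 m/s toward the emitter.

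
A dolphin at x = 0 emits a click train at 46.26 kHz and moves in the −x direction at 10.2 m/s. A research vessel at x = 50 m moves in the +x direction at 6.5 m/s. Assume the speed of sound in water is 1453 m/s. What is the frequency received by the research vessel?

The observer lies on the +x side, so the source is heading away from the observer and the observer is heading away from the source.
General Doppler shift: f' = f · (v − v_o)/(v + v_s).
f' = 46.26 × (1453 − 6.5)/(1453 + 10.2) = 46.26 × 1446.5/1463.2 ≈ 45.7 kHz.

45.7 kHz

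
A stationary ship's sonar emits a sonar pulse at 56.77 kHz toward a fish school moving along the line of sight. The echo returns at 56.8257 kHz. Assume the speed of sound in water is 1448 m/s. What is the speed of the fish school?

Double Doppler shift off a moving reflector: f₂ = f₀ · (v + u)/(v − u) (u > 0 toward emitter).
Rearranging, u = v · (f₂ − f₀)/(f₂ + f₀) = 1448 × 0.0557/113.5957 ≈ 0.71 m/s.
So the fish school is moving at 0.71 m/s toward the emitter.

0.71 m/s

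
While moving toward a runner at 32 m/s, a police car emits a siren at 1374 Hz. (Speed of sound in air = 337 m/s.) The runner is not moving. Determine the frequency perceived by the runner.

Only the source moves, toward the listener, so f' = f · v/(v − v_s).
f' = 1374 × 337/(337 − 32) = 1374 × 337/305 ≈ 1518 Hz.

1518 Hz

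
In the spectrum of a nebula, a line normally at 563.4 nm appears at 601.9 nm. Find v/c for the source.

λ'/λ₀ = 1.0683 > 1 (redshift), so the source is receding.
λ'/λ₀ = √((1 + β)/(1 − β)) for a receding source ⇒ β = (r² − 1)/(r² + 1) with r = λ'/λ₀.
β = (1.1413 − 1)/(1.1413 + 1) ≈ 0.066.

0.066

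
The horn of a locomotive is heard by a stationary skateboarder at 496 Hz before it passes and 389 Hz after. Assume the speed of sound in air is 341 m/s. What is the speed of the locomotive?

f₁/f₂ = (v + v_s)/(v − v_s), so v_s = v · (f₁ − f₂)/(f₁ + f₂).
v_s = 341 × (496 − 389)/(496 + 389) = 341 × 107/885 ≈ 41 m/s.

41 m/s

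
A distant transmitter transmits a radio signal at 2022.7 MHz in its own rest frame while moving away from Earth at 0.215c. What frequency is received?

1625.8 MHz

Relativistic Doppler for frequency: f' = f₀ · √((1 − β)/(1 + β)).
f' = 2022.7 × √(0.7850/1.2150) = 2022.7 × 0.80380 ≈ 1625.8 MHz.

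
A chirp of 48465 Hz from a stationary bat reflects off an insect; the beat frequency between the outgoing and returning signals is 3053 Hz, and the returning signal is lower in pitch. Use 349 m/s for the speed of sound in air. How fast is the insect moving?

Double Doppler shift off a moving reflector: f₂ = f₀ · (v + u)/(v − u) (u > 0 toward emitter).
Returning signal is lower, so f₂ = f₀ − Δf = 48465 − 3053 = 45412 Hz.
Rearranging, u = v · (f₂ − f₀)/(f₂ + f₀) = 349 × -3053/93877 ≈ -11.3 m/s.
So the insect is moving at 11.3 m/s away from the emitter.

11.3 m/s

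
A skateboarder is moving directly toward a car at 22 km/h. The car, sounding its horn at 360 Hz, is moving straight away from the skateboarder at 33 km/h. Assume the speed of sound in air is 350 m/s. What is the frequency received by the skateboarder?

357 Hz

33 km/h = 9.167 m/s; 22 km/h = 6.111 m/s.
With source receding and observer approaching, f' = f · (v + v_o)/(v + v_s).
f' = 360 × (350 + 6.111)/(350 + 9.167) = 360 × 356.11/359.17 ≈ 357 Hz.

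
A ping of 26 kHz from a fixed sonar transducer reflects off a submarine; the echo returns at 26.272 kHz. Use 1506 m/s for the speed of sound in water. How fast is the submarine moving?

Double Doppler shift off a moving reflector: f₂ = f₀ · (v + u)/(v − u) (u > 0 toward emitter).
Rearranging, u = v · (f₂ − f₀)/(f₂ + f₀) = 1506 × 0.272/52.272 ≈ 7.8 m/s.
So the submarine is moving at 7.8 m/s toward the emitter.

7.8 m/s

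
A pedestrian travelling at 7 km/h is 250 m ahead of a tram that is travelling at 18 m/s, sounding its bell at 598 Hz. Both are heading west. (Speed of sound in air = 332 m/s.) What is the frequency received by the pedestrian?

7 km/h = 1.944 m/s.
The pedestrian is ahead, so the tram is moving toward it while the pedestrian is moving away from the tram.
With source approaching and observer receding, f' = f · (v − v_o)/(v − v_s).
f' = 598 × (332 − 1.944)/(332 − 18) = 598 × 330.06/314 ≈ 629 Hz.

629 Hz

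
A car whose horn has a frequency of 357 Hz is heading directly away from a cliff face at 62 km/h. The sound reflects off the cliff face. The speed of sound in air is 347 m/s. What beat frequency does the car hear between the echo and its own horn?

33.8 Hz

62 km/h = 17.22 m/s.
The cliff face receives the sound from a moving source: f₁ = f₀ · v/(v + v_e) = 357 × 347/364.22 ≈ 340.1 Hz.
On the return leg the car is a moving observer: f₂ = f₁ · (v − v_e)/v = 340.1 × 329.78/347 ≈ 323.2 Hz.
Beat against the emitted tone: |f₂ − f₀| = 2v_e·f₀/(v + v_e) = 2 × 17.22 × 357/364.22 ≈ 33.8 Hz.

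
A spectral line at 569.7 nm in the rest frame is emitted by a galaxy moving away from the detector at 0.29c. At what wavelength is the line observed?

Relativistic Doppler for wavelength: λ' = λ₀ · √((1 + β)/(1 − β)).
λ' = 569.7 × √(1.2900/0.7100) = 569.7 × 1.34792 ≈ 767.9 nm.

767.9 nm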